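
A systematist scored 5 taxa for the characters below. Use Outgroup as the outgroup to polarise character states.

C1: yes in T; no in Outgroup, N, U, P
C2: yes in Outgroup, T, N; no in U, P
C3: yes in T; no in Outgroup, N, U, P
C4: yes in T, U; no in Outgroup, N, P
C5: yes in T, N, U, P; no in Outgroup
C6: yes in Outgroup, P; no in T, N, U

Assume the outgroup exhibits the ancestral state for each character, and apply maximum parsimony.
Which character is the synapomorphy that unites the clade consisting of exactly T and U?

C4

Character polarity is set by the outgroup: the derived state is whichever differs from the outgroup's state, so for C2, C6 the derived state is 'no', and for the remaining characters it is 'yes'.
C1: derived state 'yes' in T only — an autapomorphy, so it tells us nothing about relationships among taxa.
C2 (state 'no') occurs in P and U but conflicts with the nesting implied by the other characters — most parsimoniously interpreted as homoplasy.
C3: derived state 'yes' in T only — an autapomorphy, so it tells us nothing about relationships among taxa.
C4 (derived state 'yes') is shared by T and U — a synapomorphy uniting that clade.
C5 (derived state 'yes') is shared by all ingroup taxa — unites the whole ingroup.
C6: derived state 'no' in N, T, and U only — synapomorphy for {N, T, U}.
Most parsimonious ingroup topology: (((T,U),N),P).
The clade {T, U} is supported by C4: its derived state 'yes' occurs in exactly those taxa and in no other taxon (including the outgroup).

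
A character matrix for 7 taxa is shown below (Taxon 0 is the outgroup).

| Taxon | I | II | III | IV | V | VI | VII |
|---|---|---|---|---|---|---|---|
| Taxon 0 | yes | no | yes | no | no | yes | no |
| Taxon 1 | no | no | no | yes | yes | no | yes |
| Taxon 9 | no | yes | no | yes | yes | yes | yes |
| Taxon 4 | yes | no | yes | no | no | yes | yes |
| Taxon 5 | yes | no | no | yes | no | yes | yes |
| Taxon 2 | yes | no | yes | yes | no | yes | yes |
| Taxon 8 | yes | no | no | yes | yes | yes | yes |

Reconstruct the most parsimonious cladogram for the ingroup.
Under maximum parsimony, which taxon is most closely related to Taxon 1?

Taxon 9

Character polarity is set by the outgroup: the derived state is whichever differs from the outgroup's state, so for I, III, VI the derived state is 'no', and for the remaining characters it is 'yes'.
I: derived state 'no' in Taxon 1 and Taxon 9 only — synapomorphy for {Taxon 1, Taxon 9}.
II (derived state 'yes') is unique to Taxon 9 (autapomorphy; uninformative for grouping).
III: derived state 'no' in Taxon 1, Taxon 5, Taxon 8, and Taxon 9 only — synapomorphy for {Taxon 1, Taxon 5, Taxon 8, Taxon 9}.
IV (derived state 'yes') is shared by Taxon 1, Taxon 2, Taxon 5, Taxon 8, and Taxon 9 — a synapomorphy uniting that clade.
V (derived state 'yes') is shared by Taxon 1, Taxon 8, and Taxon 9 — a synapomorphy uniting that clade.
VI (derived state 'no') is unique to Taxon 1 (autapomorphy; uninformative for grouping).
All ingroup taxa share the derived state 'yes' for VII; it defines the ingroup but does not resolve relationships within it.
Most parsimonious ingroup topology: (((((Taxon 1,Taxon 9),Taxon 8),Taxon 5),Taxon 2),Taxon 4).
Taxon 1 and Taxon 9 form a cherry on this tree, so they are sister taxa.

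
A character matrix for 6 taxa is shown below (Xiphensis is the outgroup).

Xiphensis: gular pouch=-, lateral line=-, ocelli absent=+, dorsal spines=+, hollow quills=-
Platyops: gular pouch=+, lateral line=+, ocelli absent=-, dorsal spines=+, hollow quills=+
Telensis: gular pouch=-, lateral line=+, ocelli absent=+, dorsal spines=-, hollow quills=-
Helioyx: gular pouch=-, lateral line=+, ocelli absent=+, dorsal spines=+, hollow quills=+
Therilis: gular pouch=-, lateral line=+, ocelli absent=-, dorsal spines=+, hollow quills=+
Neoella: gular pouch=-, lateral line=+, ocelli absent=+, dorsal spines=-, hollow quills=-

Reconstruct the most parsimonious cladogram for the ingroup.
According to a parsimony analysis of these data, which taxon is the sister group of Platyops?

Character polarity is set by the outgroup: the derived state is whichever differs from the outgroup's state, so for ocelli absent, dorsal spines the derived state is '-', and for the remaining characters it is '+'.
gular pouch: derived state '+' in Platyops only — an autapomorphy, so it tells us nothing about relationships among taxa.
All ingroup taxa share the derived state '+' for lateral line; it defines the ingroup but does not resolve relationships within it.
ocelli absent (derived state '-') is shared by Platyops and Therilis — a synapomorphy uniting that clade.
dorsal spines (derived state '-') is shared by Neoella and Telensis — a synapomorphy uniting that clade.
Only Helioyx, Platyops, and Therilis show the derived state '+' for hollow quills, supporting them as a clade.
Most parsimonious ingroup topology: (((Platyops,Therilis),Helioyx),(Telensis,Neoella)).
Platyops and Therilis form a cherry on this tree, so they are sister taxa.

Therilis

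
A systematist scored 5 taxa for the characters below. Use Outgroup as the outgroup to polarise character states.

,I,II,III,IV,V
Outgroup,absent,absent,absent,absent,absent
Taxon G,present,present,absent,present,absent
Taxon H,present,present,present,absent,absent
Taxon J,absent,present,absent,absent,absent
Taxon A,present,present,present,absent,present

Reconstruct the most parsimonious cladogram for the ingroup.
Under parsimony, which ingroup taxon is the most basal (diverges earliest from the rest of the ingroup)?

Taxon J

The outgroup has state 'absent' for every character, so 'present' is the derived state throughout.
I: derived state 'present' in Taxon A, Taxon G, and Taxon H only — synapomorphy for {Taxon A, Taxon G, Taxon H}.
II (derived state 'present') is shared by all ingroup taxa — unites the whole ingroup.
III (derived state 'present') is shared by Taxon A and Taxon H — a synapomorphy uniting that clade.
IV (derived state 'present') is unique to Taxon G (autapomorphy; uninformative for grouping).
V (derived state 'present') is unique to Taxon A (autapomorphy; uninformative for grouping).
Most parsimonious ingroup topology: ((Taxon G,(Taxon H,Taxon A)),Taxon J).
Taxon J is sister to the clade containing all other ingroup taxa, so it is the earliest-diverging (most basal) ingroup lineage.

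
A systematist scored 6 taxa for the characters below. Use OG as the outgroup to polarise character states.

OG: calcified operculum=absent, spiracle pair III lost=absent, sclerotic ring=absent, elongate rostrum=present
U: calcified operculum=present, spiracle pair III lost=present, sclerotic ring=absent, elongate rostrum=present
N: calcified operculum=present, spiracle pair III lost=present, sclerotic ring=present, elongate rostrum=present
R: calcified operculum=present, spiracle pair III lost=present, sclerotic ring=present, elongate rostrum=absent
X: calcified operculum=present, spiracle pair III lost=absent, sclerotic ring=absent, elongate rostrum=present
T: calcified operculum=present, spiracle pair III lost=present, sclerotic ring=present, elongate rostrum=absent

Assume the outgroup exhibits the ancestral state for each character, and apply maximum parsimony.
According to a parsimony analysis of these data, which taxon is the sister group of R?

T

Character polarity is set by the outgroup: the derived state is whichever differs from the outgroup's state, so for elongate rostrum the derived state is 'absent', and for the remaining characters it is 'present'.
calcified operculum (derived state 'present') is shared by all ingroup taxa — unites the whole ingroup.
Only N, R, T, and U show the derived state 'present' for spiracle pair III lost, supporting them as a clade.
Only N, R, and T show the derived state 'present' for sclerotic ring, supporting them as a clade.
Only R and T show the derived state 'absent' for elongate rostrum, supporting them as a clade.
Most parsimonious ingroup topology: ((U,(N,(R,T))),X).
R and T form a cherry on this tree, so they are sister taxa.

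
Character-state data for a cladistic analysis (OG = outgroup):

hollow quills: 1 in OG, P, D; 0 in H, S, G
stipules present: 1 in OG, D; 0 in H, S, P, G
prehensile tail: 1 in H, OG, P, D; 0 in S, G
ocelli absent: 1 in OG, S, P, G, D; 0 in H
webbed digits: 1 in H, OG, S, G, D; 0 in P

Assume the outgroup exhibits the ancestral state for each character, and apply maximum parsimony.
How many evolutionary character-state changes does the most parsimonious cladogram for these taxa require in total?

5

The outgroup has state '1' for every character, so '0' is the derived state throughout.
hollow quills (derived state '0') is shared by G, H, and S — a synapomorphy uniting that clade.
stipules present (derived state '0') is shared by G, H, P, and S — a synapomorphy uniting that clade.
Only G and S show the derived state '0' for prehensile tail, supporting them as a clade.
ocelli absent (derived state '0') is unique to H (autapomorphy; uninformative for grouping).
webbed digits: derived state '0' in P only — an autapomorphy, so it tells us nothing about relationships among taxa.
Most parsimonious ingroup topology: ((((G,S),H),P),D).
Changes per character on this tree: hollow quills: 1; stipules present: 1; prehensile tail: 1; ocelli absent: 1; webbed digits: 1.
Total = 5.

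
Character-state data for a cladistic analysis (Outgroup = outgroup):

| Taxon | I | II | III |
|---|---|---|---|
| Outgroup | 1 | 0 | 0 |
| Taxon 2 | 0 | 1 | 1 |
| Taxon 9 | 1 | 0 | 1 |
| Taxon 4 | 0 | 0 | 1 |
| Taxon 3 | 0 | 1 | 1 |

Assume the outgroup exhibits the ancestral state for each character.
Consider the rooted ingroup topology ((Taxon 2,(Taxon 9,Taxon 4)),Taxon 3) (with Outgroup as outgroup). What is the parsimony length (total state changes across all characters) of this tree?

5

Map each character onto ((Taxon 2,(Taxon 9,Taxon 4)),Taxon 3) (rooted by Outgroup) and count the minimum state changes it requires (Fitch parsimony):
I: 2; II: 2; III: 1.
Total tree length = 5.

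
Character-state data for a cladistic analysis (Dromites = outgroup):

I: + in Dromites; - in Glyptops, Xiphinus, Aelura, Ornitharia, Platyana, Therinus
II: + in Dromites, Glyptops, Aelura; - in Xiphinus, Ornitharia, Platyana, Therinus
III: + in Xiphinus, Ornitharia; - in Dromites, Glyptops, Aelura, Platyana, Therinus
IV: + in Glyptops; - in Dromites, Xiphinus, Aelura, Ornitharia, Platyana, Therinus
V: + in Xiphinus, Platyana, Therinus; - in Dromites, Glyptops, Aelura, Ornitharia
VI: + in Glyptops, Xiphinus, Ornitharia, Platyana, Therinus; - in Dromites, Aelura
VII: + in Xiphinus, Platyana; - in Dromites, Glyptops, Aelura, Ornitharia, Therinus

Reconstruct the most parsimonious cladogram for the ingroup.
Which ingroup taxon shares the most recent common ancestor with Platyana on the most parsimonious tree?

Xiphinus

Character polarity is set by the outgroup: the derived state is whichever differs from the outgroup's state, so for I, II the derived state is '-', and for the remaining characters it is '+'.
I (derived state '-') is shared by all ingroup taxa — unites the whole ingroup.
II (derived state '-') is shared by Ornitharia, Platyana, Therinus, and Xiphinus — a synapomorphy uniting that clade.
III (state '+') occurs in Ornitharia and Xiphinus but conflicts with the nesting implied by the other characters — most parsimoniously interpreted as homoplasy.
IV (derived state '+') is unique to Glyptops (autapomorphy; uninformative for grouping).
Only Platyana, Therinus, and Xiphinus show the derived state '+' for V, supporting them as a clade.
VI: derived state '+' in Glyptops, Ornitharia, Platyana, Therinus, and Xiphinus only — synapomorphy for {Glyptops, Ornitharia, Platyana, Therinus, Xiphinus}.
VII (derived state '+') is shared by Platyana and Xiphinus — a synapomorphy uniting that clade.
Most parsimonious ingroup topology: ((Glyptops,(((Xiphinus,Platyana),Therinus),Ornitharia)),Aelura).
Platyana and Xiphinus form a cherry on this tree, so they are sister taxa.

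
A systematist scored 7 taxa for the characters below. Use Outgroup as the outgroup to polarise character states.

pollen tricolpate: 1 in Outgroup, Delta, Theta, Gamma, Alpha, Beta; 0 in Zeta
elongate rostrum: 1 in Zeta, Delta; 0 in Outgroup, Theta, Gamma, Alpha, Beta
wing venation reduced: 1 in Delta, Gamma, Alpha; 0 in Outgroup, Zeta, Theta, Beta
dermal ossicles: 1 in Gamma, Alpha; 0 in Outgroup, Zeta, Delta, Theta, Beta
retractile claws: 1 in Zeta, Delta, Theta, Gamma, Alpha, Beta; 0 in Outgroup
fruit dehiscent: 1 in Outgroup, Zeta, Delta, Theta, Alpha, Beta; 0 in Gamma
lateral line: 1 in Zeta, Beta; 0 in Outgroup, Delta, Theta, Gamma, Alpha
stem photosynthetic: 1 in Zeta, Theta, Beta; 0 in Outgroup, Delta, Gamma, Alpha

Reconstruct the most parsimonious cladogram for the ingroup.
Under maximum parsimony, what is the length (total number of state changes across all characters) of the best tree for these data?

9

Character polarity is set by the outgroup: the derived state is whichever differs from the outgroup's state, so for pollen tricolpate, fruit dehiscent the derived state is '0', and for the remaining characters it is '1'.
pollen tricolpate (derived state '0') is unique to Zeta (autapomorphy; uninformative for grouping).
elongate rostrum (state '1') occurs in Delta and Zeta but conflicts with the nesting implied by the other characters — most parsimoniously interpreted as homoplasy.
wing venation reduced (derived state '1') is shared by Alpha, Delta, and Gamma — a synapomorphy uniting that clade.
dermal ossicles (derived state '1') is shared by Alpha and Gamma — a synapomorphy uniting that clade.
retractile claws (derived state '1') is shared by all ingroup taxa — unites the whole ingroup.
fruit dehiscent (derived state '0') is unique to Gamma (autapomorphy; uninformative for grouping).
lateral line: derived state '1' in Beta and Zeta only — synapomorphy for {Beta, Zeta}.
stem photosynthetic (derived state '1') is shared by Beta, Theta, and Zeta — a synapomorphy uniting that clade.
Most parsimonious ingroup topology: (((Zeta,Beta),Theta),(Delta,(Gamma,Alpha))).
Changes per character on this tree: pollen tricolpate: 1; elongate rostrum: 2; wing venation reduced: 1; dermal ossicles: 1; retractile claws: 1; fruit dehiscent: 1; lateral line: 1; stem photosynthetic: 1.
Total = 9.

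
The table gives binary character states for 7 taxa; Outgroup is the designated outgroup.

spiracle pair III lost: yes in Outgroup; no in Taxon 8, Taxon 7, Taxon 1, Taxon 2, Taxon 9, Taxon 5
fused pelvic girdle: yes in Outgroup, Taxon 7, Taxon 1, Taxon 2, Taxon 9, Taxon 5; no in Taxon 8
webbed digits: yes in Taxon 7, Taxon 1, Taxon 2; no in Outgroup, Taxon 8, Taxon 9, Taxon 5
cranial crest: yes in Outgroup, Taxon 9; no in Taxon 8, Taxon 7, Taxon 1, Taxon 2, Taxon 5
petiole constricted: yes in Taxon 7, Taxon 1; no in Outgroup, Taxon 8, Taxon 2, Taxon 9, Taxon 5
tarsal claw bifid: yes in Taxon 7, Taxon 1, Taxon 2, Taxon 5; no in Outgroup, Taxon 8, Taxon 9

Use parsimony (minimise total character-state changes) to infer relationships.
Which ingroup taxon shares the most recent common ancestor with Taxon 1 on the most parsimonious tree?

Character polarity is set by the outgroup: the derived state is whichever differs from the outgroup's state, so for spiracle pair III lost, fused pelvic girdle, cranial crest the derived state is 'no', and for the remaining characters it is 'yes'.
All ingroup taxa share the derived state 'no' for spiracle pair III lost; it defines the ingroup but does not resolve relationships within it.
fused pelvic girdle: derived state 'no' in Taxon 8 only — an autapomorphy, so it tells us nothing about relationships among taxa.
Only Taxon 1, Taxon 2, and Taxon 7 show the derived state 'yes' for webbed digits, supporting them as a clade.
cranial crest: derived state 'no' in Taxon 1, Taxon 2, Taxon 5, Taxon 7, and Taxon 8 only — synapomorphy for {Taxon 1, Taxon 2, Taxon 5, Taxon 7, Taxon 8}.
petiole constricted (derived state 'yes') is shared by Taxon 1 and Taxon 7 — a synapomorphy uniting that clade.
Only Taxon 1, Taxon 2, Taxon 5, and Taxon 7 show the derived state 'yes' for tarsal claw bifid, supporting them as a clade.
Most parsimonious ingroup topology: ((Taxon 8,(((Taxon 7,Taxon 1),Taxon 2),Taxon 5)),Taxon 9).
Taxon 1 and Taxon 7 form a cherry on this tree, so they are sister taxa.

Taxon 7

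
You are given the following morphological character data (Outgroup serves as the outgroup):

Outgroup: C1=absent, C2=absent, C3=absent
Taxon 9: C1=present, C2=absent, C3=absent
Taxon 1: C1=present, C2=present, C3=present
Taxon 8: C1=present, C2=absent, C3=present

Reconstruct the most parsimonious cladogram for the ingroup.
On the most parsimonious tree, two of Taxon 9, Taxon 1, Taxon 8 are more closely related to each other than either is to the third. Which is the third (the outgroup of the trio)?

The outgroup has state 'absent' for every character, so 'present' is the derived state throughout.
All ingroup taxa share the derived state 'present' for C1; it defines the ingroup but does not resolve relationships within it.
C2: derived state 'present' in Taxon 1 only — an autapomorphy, so it tells us nothing about relationships among taxa.
Only Taxon 1 and Taxon 8 show the derived state 'present' for C3, supporting them as a clade.
Most parsimonious ingroup topology: (Taxon 9,(Taxon 1,Taxon 8)).
Taxon 1 and Taxon 8 share a more recent common ancestor with each other than either does with Taxon 9, so Taxon 9 is the least closely related of the three.

Taxon 9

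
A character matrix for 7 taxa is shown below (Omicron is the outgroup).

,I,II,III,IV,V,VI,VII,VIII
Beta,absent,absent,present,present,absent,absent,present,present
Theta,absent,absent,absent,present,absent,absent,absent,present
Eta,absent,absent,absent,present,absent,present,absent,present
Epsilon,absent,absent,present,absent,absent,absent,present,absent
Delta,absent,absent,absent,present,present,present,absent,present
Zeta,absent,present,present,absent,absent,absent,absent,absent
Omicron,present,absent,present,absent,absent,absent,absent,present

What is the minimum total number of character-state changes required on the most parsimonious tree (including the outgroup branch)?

9

Character polarity is set by the outgroup: the derived state is whichever differs from the outgroup's state, so for I, III, VIII the derived state is 'absent', and for the remaining characters it is 'present'.
I (derived state 'absent') is shared by all ingroup taxa — unites the whole ingroup.
II (derived state 'present') is unique to Zeta (autapomorphy; uninformative for grouping).
Only Delta, Eta, and Theta show the derived state 'absent' for III, supporting them as a clade.
IV: derived state 'present' in Beta, Delta, Eta, and Theta only — synapomorphy for {Beta, Delta, Eta, Theta}.
V (derived state 'present') is unique to Delta (autapomorphy; uninformative for grouping).
Only Delta and Eta show the derived state 'present' for VI, supporting them as a clade.
VII groups Beta and Epsilon, which is incompatible with the clades supported by the remaining characters; treating it as convergent (homoplasy) costs fewer steps than any alternative tree.
VIII: derived state 'absent' in Epsilon and Zeta only — synapomorphy for {Epsilon, Zeta}.
Most parsimonious ingroup topology: ((Zeta,Epsilon),((Theta,(Eta,Delta)),Beta)).
Changes per character on this tree: I: 1; II: 1; III: 1; IV: 1; V: 1; VI: 1; VII: 2; VIII: 1.
Total = 9.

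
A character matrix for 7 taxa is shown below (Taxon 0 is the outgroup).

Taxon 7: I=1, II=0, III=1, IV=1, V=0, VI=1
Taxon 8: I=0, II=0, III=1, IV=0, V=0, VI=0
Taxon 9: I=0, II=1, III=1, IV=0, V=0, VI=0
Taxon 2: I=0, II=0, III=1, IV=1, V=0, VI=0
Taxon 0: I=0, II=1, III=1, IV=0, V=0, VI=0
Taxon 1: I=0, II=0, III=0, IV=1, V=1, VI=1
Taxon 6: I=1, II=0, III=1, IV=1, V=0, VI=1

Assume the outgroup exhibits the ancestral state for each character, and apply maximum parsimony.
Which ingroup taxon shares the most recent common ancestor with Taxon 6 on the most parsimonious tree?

Character polarity is set by the outgroup: the derived state is whichever differs from the outgroup's state, so for II, III the derived state is '0', and for the remaining characters it is '1'.
Only Taxon 6 and Taxon 7 show the derived state '1' for I, supporting them as a clade.
II: derived state '0' in Taxon 1, Taxon 2, Taxon 6, Taxon 7, and Taxon 8 only — synapomorphy for {Taxon 1, Taxon 2, Taxon 6, Taxon 7, Taxon 8}.
III: derived state '0' in Taxon 1 only — an autapomorphy, so it tells us nothing about relationships among taxa.
IV (derived state '1') is shared by Taxon 1, Taxon 2, Taxon 6, and Taxon 7 — a synapomorphy uniting that clade.
V: derived state '1' in Taxon 1 only — an autapomorphy, so it tells us nothing about relationships among taxa.
VI (derived state '1') is shared by Taxon 1, Taxon 6, and Taxon 7 — a synapomorphy uniting that clade.
Most parsimonious ingroup topology: ((Taxon 8,(((Taxon 6,Taxon 7),Taxon 1),Taxon 2)),Taxon 9).
Taxon 6 and Taxon 7 form a cherry on this tree, so they are sister taxa.

Taxon 7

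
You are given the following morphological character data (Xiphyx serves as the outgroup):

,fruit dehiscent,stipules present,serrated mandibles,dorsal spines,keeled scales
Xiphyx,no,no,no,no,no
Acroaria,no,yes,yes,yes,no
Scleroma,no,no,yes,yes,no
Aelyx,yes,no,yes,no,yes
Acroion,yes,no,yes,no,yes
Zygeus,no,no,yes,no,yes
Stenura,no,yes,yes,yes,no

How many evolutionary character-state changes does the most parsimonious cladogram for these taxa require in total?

The outgroup has state 'no' for every character, so 'yes' is the derived state throughout.
Only Acroion and Aelyx show the derived state 'yes' for fruit dehiscent, supporting them as a clade.
stipules present: derived state 'yes' in Acroaria and Stenura only — synapomorphy for {Acroaria, Stenura}.
serrated mandibles (derived state 'yes') is shared by all ingroup taxa — unites the whole ingroup.
dorsal spines: derived state 'yes' in Acroaria, Scleroma, and Stenura only — synapomorphy for {Acroaria, Scleroma, Stenura}.
Only Acroion, Aelyx, and Zygeus show the derived state 'yes' for keeled scales, supporting them as a clade.
Most parsimonious ingroup topology: (((Acroaria,Stenura),Scleroma),((Aelyx,Acroion),Zygeus)).
Changes per character on this tree: fruit dehiscent: 1; stipules present: 1; serrated mandibles: 1; dorsal spines: 1; keeled scales: 1.
Total = 5.

5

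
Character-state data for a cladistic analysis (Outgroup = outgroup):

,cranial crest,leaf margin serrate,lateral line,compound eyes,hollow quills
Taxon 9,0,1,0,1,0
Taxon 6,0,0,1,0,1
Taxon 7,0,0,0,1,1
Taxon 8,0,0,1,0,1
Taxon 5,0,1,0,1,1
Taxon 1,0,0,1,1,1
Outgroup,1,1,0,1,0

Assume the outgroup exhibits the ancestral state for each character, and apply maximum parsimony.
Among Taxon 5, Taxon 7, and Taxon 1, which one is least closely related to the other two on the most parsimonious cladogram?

Character polarity is set by the outgroup: the derived state is whichever differs from the outgroup's state, so for cranial crest, leaf margin serrate, compound eyes the derived state is '0', and for the remaining characters it is '1'.
cranial crest (derived state '0') is shared by all ingroup taxa — unites the whole ingroup.
leaf margin serrate: derived state '0' in Taxon 1, Taxon 6, Taxon 7, and Taxon 8 only — synapomorphy for {Taxon 1, Taxon 6, Taxon 7, Taxon 8}.
Only Taxon 1, Taxon 6, and Taxon 8 show the derived state '1' for lateral line, supporting them as a clade.
compound eyes (derived state '0') is shared by Taxon 6 and Taxon 8 — a synapomorphy uniting that clade.
hollow quills: derived state '1' in Taxon 1, Taxon 5, Taxon 6, Taxon 7, and Taxon 8 only — synapomorphy for {Taxon 1, Taxon 5, Taxon 6, Taxon 7, Taxon 8}.
Most parsimonious ingroup topology: (((((Taxon 8,Taxon 6),Taxon 1),Taxon 7),Taxon 5),Taxon 9).
Taxon 7 and Taxon 1 share a more recent common ancestor with each other than either does with Taxon 5, so Taxon 5 is the least closely related of the three.

Taxon 5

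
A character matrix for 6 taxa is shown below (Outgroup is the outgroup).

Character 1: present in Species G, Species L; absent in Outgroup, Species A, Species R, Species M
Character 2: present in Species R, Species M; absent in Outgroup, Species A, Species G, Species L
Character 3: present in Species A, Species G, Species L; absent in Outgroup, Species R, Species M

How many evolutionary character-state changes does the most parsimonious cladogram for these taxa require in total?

3

The outgroup has state 'absent' for every character, so 'present' is the derived state throughout.
Character 1: derived state 'present' in Species G and Species L only — synapomorphy for {Species G, Species L}.
Only Species M and Species R show the derived state 'present' for Character 2, supporting them as a clade.
Only Species A, Species G, and Species L show the derived state 'present' for Character 3, supporting them as a clade.
Most parsimonious ingroup topology: ((Species A,(Species G,Species L)),(Species R,Species M)).
Changes per character on this tree: Character 1: 1; Character 2: 1; Character 3: 1.
Total = 3.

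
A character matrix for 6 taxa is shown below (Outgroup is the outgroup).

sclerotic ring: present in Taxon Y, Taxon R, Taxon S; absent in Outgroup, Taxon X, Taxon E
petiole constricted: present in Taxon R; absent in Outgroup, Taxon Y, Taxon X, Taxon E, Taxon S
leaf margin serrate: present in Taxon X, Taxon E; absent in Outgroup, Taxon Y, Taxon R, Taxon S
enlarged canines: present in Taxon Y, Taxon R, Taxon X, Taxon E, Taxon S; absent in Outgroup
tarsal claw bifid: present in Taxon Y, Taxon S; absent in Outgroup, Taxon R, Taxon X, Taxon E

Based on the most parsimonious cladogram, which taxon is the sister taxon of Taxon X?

Taxon E

The outgroup has state 'absent' for every character, so 'present' is the derived state throughout.
sclerotic ring (derived state 'present') is shared by Taxon R, Taxon S, and Taxon Y — a synapomorphy uniting that clade.
petiole constricted (derived state 'present') is unique to Taxon R (autapomorphy; uninformative for grouping).
Only Taxon E and Taxon X show the derived state 'present' for leaf margin serrate, supporting them as a clade.
enlarged canines (derived state 'present') is shared by all ingroup taxa — unites the whole ingroup.
tarsal claw bifid (derived state 'present') is shared by Taxon S and Taxon Y — a synapomorphy uniting that clade.
Most parsimonious ingroup topology: (((Taxon Y,Taxon S),Taxon R),(Taxon X,Taxon E)).
Taxon X and Taxon E form a cherry on this tree, so they are sister taxa.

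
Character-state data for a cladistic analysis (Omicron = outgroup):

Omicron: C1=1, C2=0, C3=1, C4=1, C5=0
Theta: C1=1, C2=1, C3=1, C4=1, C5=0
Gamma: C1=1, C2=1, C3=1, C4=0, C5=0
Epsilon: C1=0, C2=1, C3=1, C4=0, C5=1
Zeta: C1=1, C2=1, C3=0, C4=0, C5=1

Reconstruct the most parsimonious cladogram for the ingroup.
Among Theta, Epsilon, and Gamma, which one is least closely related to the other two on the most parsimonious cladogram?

Character polarity is set by the outgroup: the derived state is whichever differs from the outgroup's state, so for C1, C3, C4 the derived state is '0', and for the remaining characters it is '1'.
C1: derived state '0' in Epsilon only — an autapomorphy, so it tells us nothing about relationships among taxa.
All ingroup taxa share the derived state '1' for C2; it defines the ingroup but does not resolve relationships within it.
C3: derived state '0' in Zeta only — an autapomorphy, so it tells us nothing about relationships among taxa.
C4: derived state '0' in Epsilon, Gamma, and Zeta only — synapomorphy for {Epsilon, Gamma, Zeta}.
C5 (derived state '1') is shared by Epsilon and Zeta — a synapomorphy uniting that clade.
Most parsimonious ingroup topology: (Theta,(Gamma,(Epsilon,Zeta))).
Gamma and Epsilon share a more recent common ancestor with each other than either does with Theta, so Theta is the least closely related of the three.

Theta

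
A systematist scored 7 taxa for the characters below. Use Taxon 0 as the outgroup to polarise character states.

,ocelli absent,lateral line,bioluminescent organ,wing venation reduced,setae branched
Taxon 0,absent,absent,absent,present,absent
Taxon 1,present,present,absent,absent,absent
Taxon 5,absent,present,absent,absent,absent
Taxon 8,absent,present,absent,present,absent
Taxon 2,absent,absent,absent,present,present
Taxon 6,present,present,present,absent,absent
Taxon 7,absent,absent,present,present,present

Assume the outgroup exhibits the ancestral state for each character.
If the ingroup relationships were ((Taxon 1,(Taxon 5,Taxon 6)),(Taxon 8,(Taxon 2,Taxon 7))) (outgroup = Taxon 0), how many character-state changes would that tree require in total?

Map each character onto ((Taxon 1,(Taxon 5,Taxon 6)),(Taxon 8,(Taxon 2,Taxon 7))) (rooted by Taxon 0) and count the minimum state changes it requires (Fitch parsimony):
ocelli absent: 2; lateral line: 2; bioluminescent organ: 2; wing venation reduced: 1; setae branched: 1.
Total tree length = 8.

8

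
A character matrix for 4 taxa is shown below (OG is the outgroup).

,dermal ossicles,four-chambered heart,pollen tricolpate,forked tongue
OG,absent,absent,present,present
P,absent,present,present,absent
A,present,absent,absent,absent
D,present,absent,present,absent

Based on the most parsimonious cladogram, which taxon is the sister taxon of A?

D

Character polarity is set by the outgroup: the derived state is whichever differs from the outgroup's state, so for pollen tricolpate, forked tongue the derived state is 'absent', and for the remaining characters it is 'present'.
Only A and D show the derived state 'present' for dermal ossicles, supporting them as a clade.
four-chambered heart: derived state 'present' in P only — an autapomorphy, so it tells us nothing about relationships among taxa.
pollen tricolpate (derived state 'absent') is unique to A (autapomorphy; uninformative for grouping).
forked tongue (derived state 'absent') is shared by all ingroup taxa — unites the whole ingroup.
Most parsimonious ingroup topology: (P,(A,D)).
A and D form a cherry on this tree, so they are sister taxa.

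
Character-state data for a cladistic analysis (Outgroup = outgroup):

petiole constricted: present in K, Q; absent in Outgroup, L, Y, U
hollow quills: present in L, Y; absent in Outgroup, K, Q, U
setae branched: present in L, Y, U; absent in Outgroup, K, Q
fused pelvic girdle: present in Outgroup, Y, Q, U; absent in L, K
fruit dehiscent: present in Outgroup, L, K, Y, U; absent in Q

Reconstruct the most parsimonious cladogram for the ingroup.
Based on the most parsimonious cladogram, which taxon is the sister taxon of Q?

Character polarity is set by the outgroup: the derived state is whichever differs from the outgroup's state, so for fused pelvic girdle, fruit dehiscent the derived state is 'absent', and for the remaining characters it is 'present'.
petiole constricted: derived state 'present' in K and Q only — synapomorphy for {K, Q}.
hollow quills (derived state 'present') is shared by L and Y — a synapomorphy uniting that clade.
setae branched (derived state 'present') is shared by L, U, and Y — a synapomorphy uniting that clade.
fused pelvic girdle (state 'absent') occurs in K and L but conflicts with the nesting implied by the other characters — most parsimoniously interpreted as homoplasy.
fruit dehiscent (derived state 'absent') is unique to Q (autapomorphy; uninformative for grouping).
Most parsimonious ingroup topology: (((L,Y),U),(K,Q)).
Q and K form a cherry on this tree, so they are sister taxa.

K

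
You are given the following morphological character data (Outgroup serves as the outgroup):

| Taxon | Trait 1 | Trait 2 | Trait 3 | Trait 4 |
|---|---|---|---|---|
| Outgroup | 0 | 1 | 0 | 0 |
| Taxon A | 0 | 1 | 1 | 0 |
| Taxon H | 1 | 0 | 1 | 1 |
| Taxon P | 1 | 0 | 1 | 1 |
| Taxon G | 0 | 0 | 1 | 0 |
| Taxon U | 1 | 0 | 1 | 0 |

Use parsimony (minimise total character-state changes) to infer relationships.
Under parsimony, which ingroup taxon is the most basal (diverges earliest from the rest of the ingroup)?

Character polarity is set by the outgroup: the derived state is whichever differs from the outgroup's state, so for Trait 2 the derived state is '0', and for the remaining characters it is '1'.
Trait 1 (derived state '1') is shared by Taxon H, Taxon P, and Taxon U — a synapomorphy uniting that clade.
Only Taxon G, Taxon H, Taxon P, and Taxon U show the derived state '0' for Trait 2, supporting them as a clade.
All ingroup taxa share the derived state '1' for Trait 3; it defines the ingroup but does not resolve relationships within it.
Trait 4 (derived state '1') is shared by Taxon H and Taxon P — a synapomorphy uniting that clade.
Most parsimonious ingroup topology: (Taxon A,(((Taxon H,Taxon P),Taxon U),Taxon G)).
Taxon A is sister to the clade containing all other ingroup taxa, so it is the earliest-diverging (most basal) ingroup lineage.

Taxon A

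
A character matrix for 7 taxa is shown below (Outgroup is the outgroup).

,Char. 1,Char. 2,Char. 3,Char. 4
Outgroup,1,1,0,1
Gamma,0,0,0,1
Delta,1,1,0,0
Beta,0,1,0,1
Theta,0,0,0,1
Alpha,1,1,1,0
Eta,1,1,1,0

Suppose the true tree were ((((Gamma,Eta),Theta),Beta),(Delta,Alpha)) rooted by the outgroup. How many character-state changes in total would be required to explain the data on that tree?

Map each character onto ((((Gamma,Eta),Theta),Beta),(Delta,Alpha)) (rooted by Outgroup) and count the minimum state changes it requires (Fitch parsimony):
Char. 1: 2; Char. 2: 2; Char. 3: 2; Char. 4: 2.
Total tree length = 8.

8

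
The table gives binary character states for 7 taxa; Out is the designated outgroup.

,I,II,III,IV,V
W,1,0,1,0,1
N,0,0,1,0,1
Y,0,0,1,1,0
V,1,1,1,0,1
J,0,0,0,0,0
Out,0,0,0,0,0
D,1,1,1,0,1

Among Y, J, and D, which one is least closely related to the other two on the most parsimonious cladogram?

The outgroup has state '0' for every character, so '1' is the derived state throughout.
I (derived state '1') is shared by D, V, and W — a synapomorphy uniting that clade.
II (derived state '1') is shared by D and V — a synapomorphy uniting that clade.
Only D, N, V, W, and Y show the derived state '1' for III, supporting them as a clade.
IV: derived state '1' in Y only — an autapomorphy, so it tells us nothing about relationships among taxa.
V: derived state '1' in D, N, V, and W only — synapomorphy for {D, N, V, W}.
Most parsimonious ingroup topology: ((Y,(((V,D),W),N)),J).
D and Y share a more recent common ancestor with each other than either does with J, so J is the least closely related of the three.

J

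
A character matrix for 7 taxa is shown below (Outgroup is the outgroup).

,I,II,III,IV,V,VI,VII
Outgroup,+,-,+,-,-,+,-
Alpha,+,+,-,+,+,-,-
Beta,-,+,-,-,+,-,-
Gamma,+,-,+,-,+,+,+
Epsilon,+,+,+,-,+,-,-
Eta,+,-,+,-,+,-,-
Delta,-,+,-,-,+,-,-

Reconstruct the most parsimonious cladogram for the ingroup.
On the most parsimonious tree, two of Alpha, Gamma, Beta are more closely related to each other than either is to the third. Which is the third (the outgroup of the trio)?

Gamma

Character polarity is set by the outgroup: the derived state is whichever differs from the outgroup's state, so for I, III, VI the derived state is '-', and for the remaining characters it is '+'.
Only Beta and Delta show the derived state '-' for I, supporting them as a clade.
II: derived state '+' in Alpha, Beta, Delta, and Epsilon only — synapomorphy for {Alpha, Beta, Delta, Epsilon}.
Only Alpha, Beta, and Delta show the derived state '-' for III, supporting them as a clade.
IV (derived state '+') is unique to Alpha (autapomorphy; uninformative for grouping).
All ingroup taxa share the derived state '+' for V; it defines the ingroup but does not resolve relationships within it.
VI: derived state '-' in Alpha, Beta, Delta, Epsilon, and Eta only — synapomorphy for {Alpha, Beta, Delta, Epsilon, Eta}.
VII (derived state '+') is unique to Gamma (autapomorphy; uninformative for grouping).
Most parsimonious ingroup topology: ((((Alpha,(Beta,Delta)),Epsilon),Eta),Gamma).
Beta and Alpha share a more recent common ancestor with each other than either does with Gamma, so Gamma is the least closely related of the three.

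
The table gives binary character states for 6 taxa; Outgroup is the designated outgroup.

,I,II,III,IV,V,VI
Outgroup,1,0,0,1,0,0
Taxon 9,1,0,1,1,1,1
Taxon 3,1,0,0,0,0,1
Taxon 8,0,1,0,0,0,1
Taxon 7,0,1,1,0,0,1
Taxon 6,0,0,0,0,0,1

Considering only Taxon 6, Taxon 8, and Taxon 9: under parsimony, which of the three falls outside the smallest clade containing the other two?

Character polarity is set by the outgroup: the derived state is whichever differs from the outgroup's state, so for I, IV the derived state is '0', and for the remaining characters it is '1'.
I: derived state '0' in Taxon 6, Taxon 7, and Taxon 8 only — synapomorphy for {Taxon 6, Taxon 7, Taxon 8}.
II: derived state '1' in Taxon 7 and Taxon 8 only — synapomorphy for {Taxon 7, Taxon 8}.
III groups Taxon 7 and Taxon 9, which is incompatible with the clades supported by the remaining characters; treating it as convergent (homoplasy) costs fewer steps than any alternative tree.
IV (derived state '0') is shared by Taxon 3, Taxon 6, Taxon 7, and Taxon 8 — a synapomorphy uniting that clade.
V (derived state '1') is unique to Taxon 9 (autapomorphy; uninformative for grouping).
VI (derived state '1') is shared by all ingroup taxa — unites the whole ingroup.
Most parsimonious ingroup topology: (Taxon 9,(Taxon 3,((Taxon 8,Taxon 7),Taxon 6))).
Taxon 6 and Taxon 8 share a more recent common ancestor with each other than either does with Taxon 9, so Taxon 9 is the least closely related of the three.

Taxon 9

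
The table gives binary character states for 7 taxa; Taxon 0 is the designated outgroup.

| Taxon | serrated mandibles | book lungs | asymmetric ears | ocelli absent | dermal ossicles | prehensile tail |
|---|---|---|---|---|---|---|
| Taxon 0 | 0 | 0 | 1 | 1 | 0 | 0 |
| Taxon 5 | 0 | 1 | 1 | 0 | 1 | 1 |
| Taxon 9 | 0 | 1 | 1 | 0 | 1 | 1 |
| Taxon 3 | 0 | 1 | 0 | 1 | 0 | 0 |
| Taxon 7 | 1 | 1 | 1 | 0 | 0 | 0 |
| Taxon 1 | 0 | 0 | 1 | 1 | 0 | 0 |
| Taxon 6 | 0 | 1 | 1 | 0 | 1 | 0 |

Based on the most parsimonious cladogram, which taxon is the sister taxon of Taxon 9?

Character polarity is set by the outgroup: the derived state is whichever differs from the outgroup's state, so for asymmetric ears, ocelli absent the derived state is '0', and for the remaining characters it is '1'.
serrated mandibles (derived state '1') is unique to Taxon 7 (autapomorphy; uninformative for grouping).
book lungs: derived state '1' in Taxon 3, Taxon 5, Taxon 6, Taxon 7, and Taxon 9 only — synapomorphy for {Taxon 3, Taxon 5, Taxon 6, Taxon 7, Taxon 9}.
asymmetric ears (derived state '0') is unique to Taxon 3 (autapomorphy; uninformative for grouping).
Only Taxon 5, Taxon 6, Taxon 7, and Taxon 9 show the derived state '0' for ocelli absent, supporting them as a clade.
Only Taxon 5, Taxon 6, and Taxon 9 show the derived state '1' for dermal ossicles, supporting them as a clade.
prehensile tail (derived state '1') is shared by Taxon 5 and Taxon 9 — a synapomorphy uniting that clade.
Most parsimonious ingroup topology: (((((Taxon 5,Taxon 9),Taxon 6),Taxon 7),Taxon 3),Taxon 1).
Taxon 9 and Taxon 5 form a cherry on this tree, so they are sister taxa.

Taxon 5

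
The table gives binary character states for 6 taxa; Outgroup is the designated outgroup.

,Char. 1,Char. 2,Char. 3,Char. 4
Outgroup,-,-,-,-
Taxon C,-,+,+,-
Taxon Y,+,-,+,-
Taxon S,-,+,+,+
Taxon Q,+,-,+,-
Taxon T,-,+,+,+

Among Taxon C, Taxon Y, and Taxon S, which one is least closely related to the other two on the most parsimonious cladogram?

Taxon Y

The outgroup has state '-' for every character, so '+' is the derived state throughout.
Only Taxon Q and Taxon Y show the derived state '+' for Char. 1, supporting them as a clade.
Only Taxon C, Taxon S, and Taxon T show the derived state '+' for Char. 2, supporting them as a clade.
Char. 3 (derived state '+') is shared by all ingroup taxa — unites the whole ingroup.
Char. 4 (derived state '+') is shared by Taxon S and Taxon T — a synapomorphy uniting that clade.
Most parsimonious ingroup topology: ((Taxon C,(Taxon S,Taxon T)),(Taxon Y,Taxon Q)).
Taxon S and Taxon C share a more recent common ancestor with each other than either does with Taxon Y, so Taxon Y is the least closely related of the three.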